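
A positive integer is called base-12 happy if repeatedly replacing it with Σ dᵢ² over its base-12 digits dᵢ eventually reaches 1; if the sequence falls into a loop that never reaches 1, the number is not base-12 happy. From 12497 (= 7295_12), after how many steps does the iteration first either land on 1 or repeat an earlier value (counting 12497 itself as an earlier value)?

10

12497 = (7,2,9,5)_12 → 7² + 2² + 9² + 5² = 49 + 4 + 81 + 25 = 159
159 = (1,1,3)_12 → 1² + 1² + 3² = 1 + 1 + 9 = 11
11 = (11)_12 → 11² = 121
121 = (10,1)_12 → 10² + 1² = 100 + 1 = 101
101 = (8,5)_12 → 8² + 5² = 64 + 25 = 89
89 = (7,5)_12 → 7² + 5² = 49 + 25 = 74
74 = (6,2)_12 → 6² + 2² = 36 + 4 = 40
40 = (3,4)_12 → 3² + 4² = 9 + 16 = 25
25 = (2,1)_12 → 2² + 1² = 4 + 1 = 5
5 = (5)_12 → 5² = 25  — 25 repeats.
That took 10 steps.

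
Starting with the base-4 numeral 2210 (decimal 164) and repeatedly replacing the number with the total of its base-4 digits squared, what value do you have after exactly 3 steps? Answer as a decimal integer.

164 = (2,2,1,0)_4 → 2² + 2² + 1² + 0² = 9
9 = (2,1)_4 → 2² + 1² = 5
5 = (1,1)_4 → 1² + 1² = 2

2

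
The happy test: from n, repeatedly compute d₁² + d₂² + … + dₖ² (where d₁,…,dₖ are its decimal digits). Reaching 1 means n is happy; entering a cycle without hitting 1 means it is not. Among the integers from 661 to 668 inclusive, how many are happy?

661: 661 → 73 → 58 → 89 → 145 → 42 → 20 → 4 → 16 → 37 → 58  (repeats 58)
662: 662 → 76 → 85 → 89 → 145 → 42 → 20 → 4 → 16 → 37 → 58 → 89  (repeats 89)
663: 663 → 81 → 65 → 61 → 37 → 58 → 89 → 145 → 42 → 20 → 4 → 16 → 37  (repeats 37)
664: 664 → 88 → 128 → 69 → 117 → 51 → 26 → 40 → 16 → 37 → 58 → 89 → 145 → 42 → 20 → 4 → 16  (repeats 16)
665: 665 → 97 → 130 → 10 → 1  (reaches 1)
666: 666 → 108 → 65 → 61 → 37 → 58 → 89 → 145 → 42 → 20 → 4 → 16 → 37  (repeats 37)
667: 667 → 121 → 6 → 36 → 45 → 41 → 17 → 50 → 25 → 29 → 85 → 89 → 145 → 42 → 20 → 4 → 16 → 37 → 58 → 89  (repeats 89)
668: 668 → 136 → 46 → 52 → 29 → 85 → 89 → 145 → 42 → 20 → 4 → 16 → 37 → 58 → 89  (repeats 89)
happy: 665

1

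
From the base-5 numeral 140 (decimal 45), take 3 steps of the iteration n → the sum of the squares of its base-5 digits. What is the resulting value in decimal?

13

45 = (1,4,0)_5 → 1² + 4² + 0² = 17
17 = (3,2)_5 → 3² + 2² = 13
13 = (2,3)_5 → 2² + 3² = 13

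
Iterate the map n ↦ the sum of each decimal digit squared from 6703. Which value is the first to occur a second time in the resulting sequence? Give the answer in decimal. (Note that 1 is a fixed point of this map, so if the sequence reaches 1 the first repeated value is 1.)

1

6703 → 94
94 → 97
97 → 130
130 → 10
10 → 1  — reached the fixed point 1.
1 → 1, so 1 is the first repeated value.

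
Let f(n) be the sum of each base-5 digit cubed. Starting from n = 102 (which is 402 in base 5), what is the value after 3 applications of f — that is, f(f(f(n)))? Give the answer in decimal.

28

102 = (4,0,2)_5 → 4³ + 0³ + 2³ = 72
72 = (2,4,2)_5 → 2³ + 4³ + 2³ = 80
80 = (3,1,0)_5 → 3³ + 1³ + 0³ = 28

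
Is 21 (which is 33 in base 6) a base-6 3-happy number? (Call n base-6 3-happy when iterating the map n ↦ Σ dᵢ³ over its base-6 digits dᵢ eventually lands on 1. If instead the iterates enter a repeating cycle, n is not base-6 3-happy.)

not base-6 3-happy

21 = (3,3)_6 → 3³ + 3³ = 27 + 27 = 54
54 = (1,3,0)_6 → 1³ + 3³ + 0³ = 1 + 27 + 0 = 28
28 = (4,4)_6 → 4³ + 4³ = 64 + 64 = 128
128 = (3,3,2)_6 → 3³ + 3³ + 2³ = 27 + 27 + 8 = 62
62 = (1,4,2)_6 → 1³ + 4³ + 2³ = 1 + 64 + 8 = 73
73 = (2,0,1)_6 → 2³ + 0³ + 1³ = 8 + 0 + 1 = 9
9 = (1,3)_6 → 1³ + 3³ = 1 + 27 = 28  — 28 already seen; the sequence cycles without reaching 1.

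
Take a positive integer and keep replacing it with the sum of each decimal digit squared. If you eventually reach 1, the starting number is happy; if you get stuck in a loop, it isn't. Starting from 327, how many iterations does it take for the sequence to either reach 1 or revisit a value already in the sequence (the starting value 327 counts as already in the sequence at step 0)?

327 → 62
62 → 40
40 → 16
16 → 37
37 → 58
58 → 89
89 → 145
145 → 42
42 → 20
20 → 4
4 → 16  — 16 repeats.
That took 11 steps.

11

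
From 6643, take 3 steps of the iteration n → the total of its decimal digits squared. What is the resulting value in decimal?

6643 → 97
97 → 130
130 → 10

10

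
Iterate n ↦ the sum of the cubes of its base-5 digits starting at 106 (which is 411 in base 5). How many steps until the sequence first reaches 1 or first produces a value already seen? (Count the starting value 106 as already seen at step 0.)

6

106 = (4,1,1)_5 → 66
66 = (2,3,1)_5 → 36
36 = (1,2,1)_5 → 10
10 = (2,0)_5 → 8
8 = (1,3)_5 → 28
28 = (1,0,3)_5 → 28  — 28 repeats.
That took 6 steps.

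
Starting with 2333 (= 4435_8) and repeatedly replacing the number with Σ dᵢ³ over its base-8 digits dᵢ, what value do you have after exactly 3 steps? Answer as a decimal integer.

2333 = (4,4,3,5)_8 → 280
280 = (4,3,0)_8 → 91
91 = (1,3,3)_8 → 55

55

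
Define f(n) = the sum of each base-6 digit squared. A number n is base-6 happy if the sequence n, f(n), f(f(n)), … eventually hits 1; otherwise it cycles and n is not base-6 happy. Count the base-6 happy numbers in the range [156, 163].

156: 156 → 20 → 13 → 5 → 25 → 17 → 29 → 41 → 26 → 20  (repeats 20)
157: 157 → 21 → 18 → 9 → 10 → 17 → 29 → 41 → 26 → 20 → 13 → 5 → 25 → 17  (repeats 17)
158: 158 → 24 → 16 → 20 → 13 → 5 → 25 → 17 → 29 → 41 → 26 → 20  (repeats 20)
159: 159 → 29 → 41 → 26 → 20 → 13 → 5 → 25 → 17 → 29  (repeats 29)
160: 160 → 36 → 1  (reaches 1)
161: 161 → 45 → 11 → 26 → 20 → 13 → 5 → 25 → 17 → 29 → 41 → 26  (repeats 26)
162: 162 → 25 → 17 → 29 → 41 → 26 → 20 → 13 → 5 → 25  (repeats 25)
163: 163 → 26 → 20 → 13 → 5 → 25 → 17 → 29 → 41 → 26  (repeats 26)
base-6 happy: 160

1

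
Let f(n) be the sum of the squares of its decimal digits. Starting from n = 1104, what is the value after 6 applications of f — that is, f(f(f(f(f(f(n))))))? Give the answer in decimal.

1104 → 1² + 1² + 0² + 4² = 18
18 → 1² + 8² = 65
65 → 6² + 5² = 61
61 → 6² + 1² = 37
37 → 3² + 7² = 58
58 → 5² + 8² = 89

89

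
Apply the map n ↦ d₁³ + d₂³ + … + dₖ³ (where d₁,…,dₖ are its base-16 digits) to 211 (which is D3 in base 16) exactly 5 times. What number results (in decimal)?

211 = (13,3)_16 → 13³ + 3³ = 2197 + 27 = 2224
2224 = (8,11,0)_16 → 8³ + 11³ + 0³ = 512 + 1331 + 0 = 1843
1843 = (7,3,3)_16 → 7³ + 3³ + 3³ = 343 + 27 + 27 = 397
397 = (1,8,13)_16 → 1³ + 8³ + 13³ = 1 + 512 + 2197 = 2710
2710 = (10,9,6)_16 → 10³ + 9³ + 6³ = 1000 + 729 + 216 = 1945

1945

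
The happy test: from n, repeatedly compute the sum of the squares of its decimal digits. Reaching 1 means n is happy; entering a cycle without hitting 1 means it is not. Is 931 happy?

931 → 9² + 3² + 1² = 81 + 9 + 1 = 91
91 → 9² + 1² = 81 + 1 = 82
82 → 8² + 2² = 64 + 4 = 68
68 → 6² + 8² = 36 + 64 = 100
100 → 1² + 0² + 0² = 1 + 0 + 0 = 1  — reached 1.

happy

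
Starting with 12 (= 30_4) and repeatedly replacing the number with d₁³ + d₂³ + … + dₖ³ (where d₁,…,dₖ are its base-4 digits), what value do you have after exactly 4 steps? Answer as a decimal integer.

9

12 = (3,0)_4 → 3³ + 0³ = 27
27 = (1,2,3)_4 → 1³ + 2³ + 3³ = 36
36 = (2,1,0)_4 → 2³ + 1³ + 0³ = 9
9 = (2,1)_4 → 2³ + 1³ = 9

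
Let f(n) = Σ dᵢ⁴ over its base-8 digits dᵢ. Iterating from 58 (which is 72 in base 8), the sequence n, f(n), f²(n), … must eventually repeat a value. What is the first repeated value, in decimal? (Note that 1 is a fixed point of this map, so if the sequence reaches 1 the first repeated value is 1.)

1

58 = (7,2)_8 → 7⁴ + 2⁴ = 2401 + 16 = 2417
2417 = (4,5,6,1)_8 → 4⁴ + 5⁴ + 6⁴ + 1⁴ = 256 + 625 + 1296 + 1 = 2178
2178 = (4,2,0,2)_8 → 4⁴ + 2⁴ + 0⁴ + 2⁴ = 256 + 16 + 0 + 16 = 288
288 = (4,4,0)_8 → 4⁴ + 4⁴ + 0⁴ = 256 + 256 + 0 = 512
512 = (1,0,0,0)_8 → 1⁴ + 0⁴ + 0⁴ + 0⁴ = 1 + 0 + 0 + 0 = 1  — reached the fixed point 1.
1 → 1, so 1 is the first repeated value.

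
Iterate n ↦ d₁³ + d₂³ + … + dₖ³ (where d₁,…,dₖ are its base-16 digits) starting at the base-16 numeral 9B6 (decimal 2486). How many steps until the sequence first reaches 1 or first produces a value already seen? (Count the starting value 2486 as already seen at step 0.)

13

2486 = (9,11,6)_16 → 9³ + 11³ + 6³ = 729 + 1331 + 216 = 2276
2276 = (8,14,4)_16 → 8³ + 14³ + 4³ = 512 + 2744 + 64 = 3320
3320 = (12,15,8)_16 → 12³ + 15³ + 8³ = 1728 + 3375 + 512 = 5615
5615 = (1,5,14,15)_16 → 1³ + 5³ + 14³ + 15³ = 1 + 125 + 2744 + 3375 = 6245
6245 = (1,8,6,5)_16 → 1³ + 8³ + 6³ + 5³ = 1 + 512 + 216 + 125 = 854
854 = (3,5,6)_16 → 3³ + 5³ + 6³ = 27 + 125 + 216 = 368
368 = (1,7,0)_16 → 1³ + 7³ + 0³ = 1 + 343 + 0 = 344
344 = (1,5,8)_16 → 1³ + 5³ + 8³ = 1 + 125 + 512 = 638
638 = (2,7,14)_16 → 2³ + 7³ + 14³ = 8 + 343 + 2744 = 3095
3095 = (12,1,7)_16 → 12³ + 1³ + 7³ = 1728 + 1 + 343 = 2072
2072 = (8,1,8)_16 → 8³ + 1³ + 8³ = 512 + 1 + 512 = 1025
1025 = (4,0,1)_16 → 4³ + 0³ + 1³ = 64 + 0 + 1 = 65
65 = (4,1)_16 → 4³ + 1³ = 64 + 1 = 65  — 65 repeats.
That took 13 steps.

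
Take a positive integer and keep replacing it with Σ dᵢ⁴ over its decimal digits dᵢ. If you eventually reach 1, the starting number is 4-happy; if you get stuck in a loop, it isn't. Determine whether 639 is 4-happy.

639 → 7938
7938 → 13139
13139 → 6725
6725 → 4338
4338 → 4514
4514 → 1138
1138 → 4179
4179 → 9219
9219 → 13139  — 13139 already seen; the sequence cycles without reaching 1.

not 4-happy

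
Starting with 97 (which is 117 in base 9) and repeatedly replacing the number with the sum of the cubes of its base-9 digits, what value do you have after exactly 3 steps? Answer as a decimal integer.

9

97 = (1,1,7)_9 → 345
345 = (4,2,3)_9 → 99
99 = (1,2,0)_9 → 9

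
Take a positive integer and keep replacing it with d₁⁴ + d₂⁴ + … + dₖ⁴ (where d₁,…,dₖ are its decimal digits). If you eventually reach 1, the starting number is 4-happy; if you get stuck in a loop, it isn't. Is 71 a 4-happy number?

not 4-happy

71 → 7⁴ + 1⁴ = 2402
2402 → 2⁴ + 4⁴ + 0⁴ + 2⁴ = 288
288 → 2⁴ + 8⁴ + 8⁴ = 8208
8208 → 8⁴ + 2⁴ + 0⁴ + 8⁴ = 8208  — 8208 already seen; the sequence cycles without reaching 1.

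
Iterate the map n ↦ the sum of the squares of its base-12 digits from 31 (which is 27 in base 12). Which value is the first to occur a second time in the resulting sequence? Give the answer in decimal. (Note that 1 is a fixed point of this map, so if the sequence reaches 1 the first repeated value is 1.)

41

31 = (2,7)_12 → 2² + 7² = 53
53 = (4,5)_12 → 4² + 5² = 41
41 = (3,5)_12 → 3² + 5² = 34
34 = (2,10)_12 → 2² + 10² = 104
104 = (8,8)_12 → 8² + 8² = 128
128 = (10,8)_12 → 10² + 8² = 164
164 = (1,1,8)_12 → 1² + 1² + 8² = 66
66 = (5,6)_12 → 5² + 6² = 61
61 = (5,1)_12 → 5² + 1² = 26
26 = (2,2)_12 → 2² + 2² = 8
8 = (8)_12 → 8² = 64
64 = (5,4)_12 → 5² + 4² = 41  — 41 already appeared earlier.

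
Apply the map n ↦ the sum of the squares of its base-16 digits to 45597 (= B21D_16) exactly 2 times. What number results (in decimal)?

54

45597 = (11,2,1,13)_16 → 11² + 2² + 1² + 13² = 295
295 = (1,2,7)_16 → 1² + 2² + 7² = 54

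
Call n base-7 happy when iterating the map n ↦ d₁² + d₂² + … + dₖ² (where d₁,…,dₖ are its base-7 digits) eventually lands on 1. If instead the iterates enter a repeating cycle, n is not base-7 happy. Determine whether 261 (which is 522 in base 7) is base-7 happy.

261 = (5,2,2)_7 → 33
33 = (4,5)_7 → 41
41 = (5,6)_7 → 61
61 = (1,1,5)_7 → 27
27 = (3,6)_7 → 45
45 = (6,3)_7 → 45  — 45 already seen; the sequence cycles without reaching 1.

not base-7 happy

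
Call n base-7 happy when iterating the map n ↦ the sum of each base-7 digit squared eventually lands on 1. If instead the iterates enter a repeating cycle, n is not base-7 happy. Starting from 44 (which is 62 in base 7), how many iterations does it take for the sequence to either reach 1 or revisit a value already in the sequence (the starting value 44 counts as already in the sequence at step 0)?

7

44 = (6,2)_7 → 40
40 = (5,5)_7 → 50
50 = (1,0,1)_7 → 2
2 = (2)_7 → 4
4 = (4)_7 → 16
16 = (2,2)_7 → 8
8 = (1,1)_7 → 2  — 2 repeats.
That took 7 steps.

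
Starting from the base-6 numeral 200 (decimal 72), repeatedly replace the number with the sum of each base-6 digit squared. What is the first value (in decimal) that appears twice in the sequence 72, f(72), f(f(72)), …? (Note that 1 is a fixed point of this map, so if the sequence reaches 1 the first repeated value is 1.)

20

72 = (2,0,0)_6 → 2² + 0² + 0² = 4 + 0 + 0 = 4
4 = (4)_6 → 4² = 16
16 = (2,4)_6 → 2² + 4² = 4 + 16 = 20
20 = (3,2)_6 → 3² + 2² = 9 + 4 = 13
13 = (2,1)_6 → 2² + 1² = 4 + 1 = 5
5 = (5)_6 → 5² = 25
25 = (4,1)_6 → 4² + 1² = 16 + 1 = 17
17 = (2,5)_6 → 2² + 5² = 4 + 25 = 29
29 = (4,5)_6 → 4² + 5² = 16 + 25 = 41
41 = (1,0,5)_6 → 1² + 0² + 5² = 1 + 0 + 25 = 26
26 = (4,2)_6 → 4² + 2² = 16 + 4 = 20  — 20 already appeared earlier.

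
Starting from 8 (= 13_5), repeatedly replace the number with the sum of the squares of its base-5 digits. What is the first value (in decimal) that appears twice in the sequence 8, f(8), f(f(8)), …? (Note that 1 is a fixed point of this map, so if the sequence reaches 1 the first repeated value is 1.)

10

8 = (1,3)_5 → 1² + 3² = 1 + 9 = 10
10 = (2,0)_5 → 2² + 0² = 4 + 0 = 4
4 = (4)_5 → 4² = 16
16 = (3,1)_5 → 3² + 1² = 9 + 1 = 10  — 10 already appeared earlier.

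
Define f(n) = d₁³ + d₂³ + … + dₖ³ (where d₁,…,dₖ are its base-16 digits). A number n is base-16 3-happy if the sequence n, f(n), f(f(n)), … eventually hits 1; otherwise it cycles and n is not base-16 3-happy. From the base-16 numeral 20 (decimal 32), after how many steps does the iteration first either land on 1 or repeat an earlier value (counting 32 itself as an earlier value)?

32 = (2,0)_16 → 2³ + 0³ = 8
8 = (8)_16 → 8³ = 512
512 = (2,0,0)_16 → 2³ + 0³ + 0³ = 8  — 8 repeats.
That took 3 steps.

3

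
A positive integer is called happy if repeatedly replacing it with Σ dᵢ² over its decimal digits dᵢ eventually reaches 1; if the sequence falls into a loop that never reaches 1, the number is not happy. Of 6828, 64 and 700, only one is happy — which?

6828: 6828 → 168 → 101 → 2 → 4 → 16 → 37 → 58 → 89 → 145 → 42 → 20 → 4  — repeats 4 (not happy)
64: 64 → 52 → 29 → 85 → 89 → 145 → 42 → 20 → 4 → 16 → 37 → 58 → 89  — repeats 89 (not happy)
700: 700 → 49 → 97 → 130 → 10 → 1  — reaches 1 (happy)

700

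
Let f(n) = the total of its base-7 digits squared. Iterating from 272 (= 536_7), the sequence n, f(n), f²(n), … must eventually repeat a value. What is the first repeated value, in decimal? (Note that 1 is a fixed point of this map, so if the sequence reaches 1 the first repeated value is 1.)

272 = (5,3,6)_7 → 5² + 3² + 6² = 25 + 9 + 36 = 70
70 = (1,3,0)_7 → 1² + 3² + 0² = 1 + 9 + 0 = 10
10 = (1,3)_7 → 1² + 3² = 1 + 9 = 10  — 10 already appeared earlier.

10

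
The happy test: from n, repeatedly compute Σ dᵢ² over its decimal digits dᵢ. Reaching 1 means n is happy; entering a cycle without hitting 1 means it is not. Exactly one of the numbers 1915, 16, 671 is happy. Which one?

1915: 1915 → 108 → 65 → 61 → 37 → 58 → 89 → 145 → 42 → 20 → 4 → 16 → 37  — repeats 37 (not happy)
16: 16 → 37 → 58 → 89 → 145 → 42 → 20 → 4 → 16  — repeats 16 (not happy)
671: 671 → 86 → 100 → 1  — reaches 1 (happy)

671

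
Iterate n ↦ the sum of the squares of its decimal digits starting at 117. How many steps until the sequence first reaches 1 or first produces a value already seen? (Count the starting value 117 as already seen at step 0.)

12

117 → 1² + 1² + 7² = 51
51 → 5² + 1² = 26
26 → 2² + 6² = 40
40 → 4² + 0² = 16
16 → 1² + 6² = 37
37 → 3² + 7² = 58
58 → 5² + 8² = 89
89 → 8² + 9² = 145
145 → 1² + 4² + 5² = 42
42 → 4² + 2² = 20
20 → 2² + 0² = 4
4 → 4² = 16  — 16 repeats.
That took 12 steps.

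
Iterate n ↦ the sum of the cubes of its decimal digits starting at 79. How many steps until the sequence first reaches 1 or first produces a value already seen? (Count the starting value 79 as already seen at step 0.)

5

79 → 7³ + 9³ = 1072
1072 → 1³ + 0³ + 7³ + 2³ = 352
352 → 3³ + 5³ + 2³ = 160
160 → 1³ + 6³ + 0³ = 217
217 → 2³ + 1³ + 7³ = 352  — 352 repeats.
That took 5 steps.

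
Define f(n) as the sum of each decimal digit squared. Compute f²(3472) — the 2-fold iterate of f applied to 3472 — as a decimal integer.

3472 → 3² + 4² + 7² + 2² = 9 + 16 + 49 + 4 = 78
78 → 7² + 8² = 49 + 64 = 113

113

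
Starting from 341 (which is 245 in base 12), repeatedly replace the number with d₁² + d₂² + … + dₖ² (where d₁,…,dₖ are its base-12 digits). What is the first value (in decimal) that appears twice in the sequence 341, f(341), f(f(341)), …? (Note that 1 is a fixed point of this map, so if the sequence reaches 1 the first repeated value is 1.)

50

341 = (2,4,5)_12 → 2² + 4² + 5² = 4 + 16 + 25 = 45
45 = (3,9)_12 → 3² + 9² = 9 + 81 = 90
90 = (7,6)_12 → 7² + 6² = 49 + 36 = 85
85 = (7,1)_12 → 7² + 1² = 49 + 1 = 50
50 = (4,2)_12 → 4² + 2² = 16 + 4 = 20
20 = (1,8)_12 → 1² + 8² = 1 + 64 = 65
65 = (5,5)_12 → 5² + 5² = 25 + 25 = 50  — 50 already appeared earlier.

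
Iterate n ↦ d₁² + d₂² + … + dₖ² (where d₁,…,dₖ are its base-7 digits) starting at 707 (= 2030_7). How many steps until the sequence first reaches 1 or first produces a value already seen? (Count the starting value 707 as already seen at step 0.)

5

707 = (2,0,3,0)_7 → 2² + 0² + 3² + 0² = 13
13 = (1,6)_7 → 1² + 6² = 37
37 = (5,2)_7 → 5² + 2² = 29
29 = (4,1)_7 → 4² + 1² = 17
17 = (2,3)_7 → 2² + 3² = 13  — 13 repeats.
That took 5 steps.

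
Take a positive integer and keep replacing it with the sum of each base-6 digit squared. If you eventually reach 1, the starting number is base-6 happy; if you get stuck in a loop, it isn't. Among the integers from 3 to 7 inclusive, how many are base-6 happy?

3: 3 → 9 → 10 → 17 → 29 → 41 → 26 → 20 → 13 → 5 → 25 → 17  (repeats 17)
4: 4 → 16 → 20 → 13 → 5 → 25 → 17 → 29 → 41 → 26 → 20  (repeats 20)
5: 5 → 25 → 17 → 29 → 41 → 26 → 20 → 13 → 5  (repeats 5)
6: 6 → 1  (reaches 1)
7: 7 → 2 → 4 → 16 → 20 → 13 → 5 → 25 → 17 → 29 → 41 → 26 → 20  (repeats 20)
base-6 happy: 6

1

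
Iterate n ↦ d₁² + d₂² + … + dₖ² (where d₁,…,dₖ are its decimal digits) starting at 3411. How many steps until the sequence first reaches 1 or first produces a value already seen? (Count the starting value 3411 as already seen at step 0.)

15

3411 → 3² + 4² + 1² + 1² = 9 + 16 + 1 + 1 = 27
27 → 2² + 7² = 4 + 49 = 53
53 → 5² + 3² = 25 + 9 = 34
34 → 3² + 4² = 9 + 16 = 25
25 → 2² + 5² = 4 + 25 = 29
29 → 2² + 9² = 4 + 81 = 85
85 → 8² + 5² = 64 + 25 = 89
89 → 8² + 9² = 64 + 81 = 145
145 → 1² + 4² + 5² = 1 + 16 + 25 = 42
42 → 4² + 2² = 16 + 4 = 20
20 → 2² + 0² = 4 + 0 = 4
4 → 4² = 16
16 → 1² + 6² = 1 + 36 = 37
37 → 3² + 7² = 9 + 49 = 58
58 → 5² + 8² = 25 + 64 = 89  — 89 repeats.
That took 15 steps.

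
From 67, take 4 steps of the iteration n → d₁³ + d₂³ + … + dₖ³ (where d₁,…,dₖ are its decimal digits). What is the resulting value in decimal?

514

67 → 6³ + 7³ = 559
559 → 5³ + 5³ + 9³ = 979
979 → 9³ + 7³ + 9³ = 1801
1801 → 1³ + 8³ + 0³ + 1³ = 514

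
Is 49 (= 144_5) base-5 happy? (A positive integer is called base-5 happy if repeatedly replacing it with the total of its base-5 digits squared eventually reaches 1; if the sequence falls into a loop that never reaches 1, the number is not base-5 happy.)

base-5 happy

49 = (1,4,4)_5 → 1² + 4² + 4² = 1 + 16 + 16 = 33
33 = (1,1,3)_5 → 1² + 1² + 3² = 1 + 1 + 9 = 11
11 = (2,1)_5 → 2² + 1² = 4 + 1 = 5
5 = (1,0)_5 → 1² + 0² = 1 + 0 = 1  — reached 1.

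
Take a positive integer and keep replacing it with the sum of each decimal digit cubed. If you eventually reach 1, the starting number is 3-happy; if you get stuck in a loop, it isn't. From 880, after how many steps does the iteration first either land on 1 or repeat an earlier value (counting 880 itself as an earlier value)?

880 → 8³ + 8³ + 0³ = 512 + 512 + 0 = 1024
1024 → 1³ + 0³ + 2³ + 4³ = 1 + 0 + 8 + 64 = 73
73 → 7³ + 3³ = 343 + 27 = 370
370 → 3³ + 7³ + 0³ = 27 + 343 + 0 = 370  — 370 repeats.
That took 4 steps.

4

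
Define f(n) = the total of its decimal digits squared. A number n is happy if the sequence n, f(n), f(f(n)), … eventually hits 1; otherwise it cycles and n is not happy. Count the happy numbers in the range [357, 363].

1

357: 357 → 83 → 73 → 58 → 89 → 145 → 42 → 20 → 4 → 16 → 37 → 58  (repeats 58)
358: 358 → 98 → 145 → 42 → 20 → 4 → 16 → 37 → 58 → 89 → 145  (repeats 145)
359: 359 → 115 → 27 → 53 → 34 → 25 → 29 → 85 → 89 → 145 → 42 → 20 → 4 → 16 → 37 → 58 → 89  (repeats 89)
360: 360 → 45 → 41 → 17 → 50 → 25 → 29 → 85 → 89 → 145 → 42 → 20 → 4 → 16 → 37 → 58 → 89  (repeats 89)
361: 361 → 46 → 52 → 29 → 85 → 89 → 145 → 42 → 20 → 4 → 16 → 37 → 58 → 89  (repeats 89)
362: 362 → 49 → 97 → 130 → 10 → 1  (reaches 1)
363: 363 → 54 → 41 → 17 → 50 → 25 → 29 → 85 → 89 → 145 → 42 → 20 → 4 → 16 → 37 → 58 → 89  (repeats 89)
happy: 362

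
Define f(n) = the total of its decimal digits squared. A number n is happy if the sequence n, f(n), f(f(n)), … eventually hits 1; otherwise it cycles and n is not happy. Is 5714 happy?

happy

5714 → 91
91 → 82
82 → 68
68 → 100
100 → 1  — reached 1.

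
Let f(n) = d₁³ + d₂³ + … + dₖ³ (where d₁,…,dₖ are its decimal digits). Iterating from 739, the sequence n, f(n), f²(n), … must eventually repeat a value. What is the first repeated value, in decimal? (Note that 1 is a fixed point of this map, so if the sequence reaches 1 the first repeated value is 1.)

1459

739 → 7³ + 3³ + 9³ = 1099
1099 → 1³ + 0³ + 9³ + 9³ = 1459
1459 → 1³ + 4³ + 5³ + 9³ = 919
919 → 9³ + 1³ + 9³ = 1459  — 1459 already appeared earlier.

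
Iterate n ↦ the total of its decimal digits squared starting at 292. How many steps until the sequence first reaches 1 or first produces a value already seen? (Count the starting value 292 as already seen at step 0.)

292 → 2² + 9² + 2² = 89
89 → 8² + 9² = 145
145 → 1² + 4² + 5² = 42
42 → 4² + 2² = 20
20 → 2² + 0² = 4
4 → 4² = 16
16 → 1² + 6² = 37
37 → 3² + 7² = 58
58 → 5² + 8² = 89  — 89 repeats.
That took 9 steps.

9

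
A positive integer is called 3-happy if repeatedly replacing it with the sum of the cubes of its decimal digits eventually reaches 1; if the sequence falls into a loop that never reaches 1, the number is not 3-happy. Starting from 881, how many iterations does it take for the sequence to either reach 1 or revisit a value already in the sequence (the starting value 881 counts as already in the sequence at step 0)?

7

881 → 8³ + 8³ + 1³ = 1025
1025 → 1³ + 0³ + 2³ + 5³ = 134
134 → 1³ + 3³ + 4³ = 92
92 → 9³ + 2³ = 737
737 → 7³ + 3³ + 7³ = 713
713 → 7³ + 1³ + 3³ = 371
371 → 3³ + 7³ + 1³ = 371  — 371 repeats.
That took 7 steps.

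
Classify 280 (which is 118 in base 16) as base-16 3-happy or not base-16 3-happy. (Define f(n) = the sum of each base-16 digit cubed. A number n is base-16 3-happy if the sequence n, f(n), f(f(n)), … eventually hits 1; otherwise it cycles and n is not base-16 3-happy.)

base-16 3-happy

280 = (1,1,8)_16 → 1³ + 1³ + 8³ = 514
514 = (2,0,2)_16 → 2³ + 0³ + 2³ = 16
16 = (1,0)_16 → 1³ + 0³ = 1  — reached 1.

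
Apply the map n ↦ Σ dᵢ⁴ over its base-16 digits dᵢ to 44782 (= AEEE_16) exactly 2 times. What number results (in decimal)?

44782 = (10,14,14,14)_16 → 10⁴ + 14⁴ + 14⁴ + 14⁴ = 125248
125248 = (1,14,9,4,0)_16 → 1⁴ + 14⁴ + 9⁴ + 4⁴ + 0⁴ = 45234

45234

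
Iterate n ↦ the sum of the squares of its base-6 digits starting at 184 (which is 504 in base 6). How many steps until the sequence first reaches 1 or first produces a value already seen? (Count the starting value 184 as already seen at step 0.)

9

184 = (5,0,4)_6 → 5² + 0² + 4² = 25 + 0 + 16 = 41
41 = (1,0,5)_6 → 1² + 0² + 5² = 1 + 0 + 25 = 26
26 = (4,2)_6 → 4² + 2² = 16 + 4 = 20
20 = (3,2)_6 → 3² + 2² = 9 + 4 = 13
13 = (2,1)_6 → 2² + 1² = 4 + 1 = 5
5 = (5)_6 → 5² = 25
25 = (4,1)_6 → 4² + 1² = 16 + 1 = 17
17 = (2,5)_6 → 2² + 5² = 4 + 25 = 29
29 = (4,5)_6 → 4² + 5² = 16 + 25 = 41  — 41 repeats.
That took 9 steps.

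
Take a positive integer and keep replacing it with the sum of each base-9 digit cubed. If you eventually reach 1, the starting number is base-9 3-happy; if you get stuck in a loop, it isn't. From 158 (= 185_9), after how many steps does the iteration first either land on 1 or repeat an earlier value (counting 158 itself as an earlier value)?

158 = (1,8,5)_9 → 638
638 = (7,7,8)_9 → 1198
1198 = (1,5,7,1)_9 → 470
470 = (5,7,2)_9 → 476
476 = (5,7,8)_9 → 980
980 = (1,3,0,8)_9 → 540
540 = (6,6,0)_9 → 432
432 = (5,3,0)_9 → 152
152 = (1,7,8)_9 → 856
856 = (1,1,5,1)_9 → 128
128 = (1,5,2)_9 → 134
134 = (1,5,8)_9 → 638  — 638 repeats.
That took 12 steps.

12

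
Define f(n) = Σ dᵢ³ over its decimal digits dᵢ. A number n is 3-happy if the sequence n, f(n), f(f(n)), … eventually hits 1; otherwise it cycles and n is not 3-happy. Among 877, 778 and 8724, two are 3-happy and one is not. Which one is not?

8724

877: 877 → 1198 → 1243 → 100 → 1  — reaches 1 (3-happy)
778: 778 → 1198 → 1243 → 100 → 1  — reaches 1 (3-happy)
8724: 8724 → 927 → 1080 → 513 → 153 → 153  — repeats 153 (not 3-happy)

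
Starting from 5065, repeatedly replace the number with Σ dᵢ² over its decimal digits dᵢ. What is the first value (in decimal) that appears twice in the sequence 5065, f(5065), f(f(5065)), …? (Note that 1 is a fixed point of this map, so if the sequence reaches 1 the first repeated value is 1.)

1

5065 → 5² + 0² + 6² + 5² = 25 + 0 + 36 + 25 = 86
86 → 8² + 6² = 64 + 36 = 100
100 → 1² + 0² + 0² = 1 + 0 + 0 = 1  — reached the fixed point 1.
1 → 1, so 1 is the first repeated value.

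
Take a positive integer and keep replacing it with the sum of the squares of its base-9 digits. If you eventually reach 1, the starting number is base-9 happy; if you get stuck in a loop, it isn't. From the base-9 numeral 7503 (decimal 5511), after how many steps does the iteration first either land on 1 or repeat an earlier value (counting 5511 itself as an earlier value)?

5511 = (7,5,0,3)_9 → 7² + 5² + 0² + 3² = 83
83 = (1,0,2)_9 → 1² + 0² + 2² = 5
5 = (5)_9 → 5² = 25
25 = (2,7)_9 → 2² + 7² = 53
53 = (5,8)_9 → 5² + 8² = 89
89 = (1,0,8)_9 → 1² + 0² + 8² = 65
65 = (7,2)_9 → 7² + 2² = 53  — 53 repeats.
That took 7 steps.

7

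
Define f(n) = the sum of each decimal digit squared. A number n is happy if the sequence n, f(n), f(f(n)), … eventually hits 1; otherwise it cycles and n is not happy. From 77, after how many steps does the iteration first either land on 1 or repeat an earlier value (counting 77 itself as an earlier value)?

10

77 → 98
98 → 145
145 → 42
42 → 20
20 → 4
4 → 16
16 → 37
37 → 58
58 → 89
89 → 145  — 145 repeats.
That took 10 steps.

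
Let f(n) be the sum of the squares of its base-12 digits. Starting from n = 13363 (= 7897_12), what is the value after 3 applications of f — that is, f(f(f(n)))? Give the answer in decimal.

40

13363 = (7,8,9,7)_12 → 7² + 8² + 9² + 7² = 243
243 = (1,8,3)_12 → 1² + 8² + 3² = 74
74 = (6,2)_12 → 6² + 2² = 40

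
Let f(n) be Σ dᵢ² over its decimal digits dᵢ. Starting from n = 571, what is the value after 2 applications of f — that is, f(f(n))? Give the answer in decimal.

74

571 → 5² + 7² + 1² = 25 + 49 + 1 = 75
75 → 7² + 5² = 49 + 25 = 74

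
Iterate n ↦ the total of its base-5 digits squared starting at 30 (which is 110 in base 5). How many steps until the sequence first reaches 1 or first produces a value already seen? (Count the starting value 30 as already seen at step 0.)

30 = (1,1,0)_5 → 1² + 1² + 0² = 1 + 1 + 0 = 2
2 = (2)_5 → 2² = 4
4 = (4)_5 → 4² = 16
16 = (3,1)_5 → 3² + 1² = 9 + 1 = 10
10 = (2,0)_5 → 2² + 0² = 4 + 0 = 4  — 4 repeats.
That took 5 steps.

5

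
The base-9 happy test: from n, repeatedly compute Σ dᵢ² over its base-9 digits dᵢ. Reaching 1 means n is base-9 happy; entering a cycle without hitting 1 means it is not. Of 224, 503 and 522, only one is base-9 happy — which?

503

224: 224 → 104 → 30 → 18 → 4 → 16 → 50 → 50  — repeats 50 (not base-9 happy)
503: 503 → 101 → 9 → 1  — reaches 1 (base-9 happy)
522: 522 → 52 → 74 → 68 → 74  — repeats 74 (not base-9 happy)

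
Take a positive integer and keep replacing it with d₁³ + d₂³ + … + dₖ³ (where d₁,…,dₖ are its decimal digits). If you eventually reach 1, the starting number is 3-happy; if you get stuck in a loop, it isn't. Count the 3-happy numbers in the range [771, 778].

1

771: 771 → 687 → 1071 → 345 → 216 → 225 → 141 → 66 → 432 → 99 → 1458 → 702 → 351 → 153 → 153  (repeats 153)
772: 772 → 694 → 1009 → 730 → 370 → 370  (repeats 370)
773: 773 → 713 → 371 → 371  (repeats 371)
774: 774 → 750 → 468 → 792 → 1080 → 513 → 153 → 153  (repeats 153)
775: 775 → 811 → 514 → 190 → 730 → 370 → 370  (repeats 370)
776: 776 → 902 → 737 → 713 → 371 → 371  (repeats 371)
777: 777 → 1029 → 738 → 882 → 1032 → 36 → 243 → 99 → 1458 → 702 → 351 → 153 → 153  (repeats 153)
778: 778 → 1198 → 1243 → 100 → 1  (reaches 1)
3-happy: 778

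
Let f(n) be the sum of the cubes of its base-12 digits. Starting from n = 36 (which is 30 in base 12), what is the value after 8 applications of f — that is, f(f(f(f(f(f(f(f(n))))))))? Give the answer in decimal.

190

36 = (3,0)_12 → 3³ + 0³ = 27 + 0 = 27
27 = (2,3)_12 → 2³ + 3³ = 8 + 27 = 35
35 = (2,11)_12 → 2³ + 11³ = 8 + 1331 = 1339
1339 = (9,3,7)_12 → 9³ + 3³ + 7³ = 729 + 27 + 343 = 1099
1099 = (7,7,7)_12 → 7³ + 7³ + 7³ = 343 + 343 + 343 = 1029
1029 = (7,1,9)_12 → 7³ + 1³ + 9³ = 343 + 1 + 729 = 1073
1073 = (7,5,5)_12 → 7³ + 5³ + 5³ = 343 + 125 + 125 = 593
593 = (4,1,5)_12 → 4³ + 1³ + 5³ = 64 + 1 + 125 = 190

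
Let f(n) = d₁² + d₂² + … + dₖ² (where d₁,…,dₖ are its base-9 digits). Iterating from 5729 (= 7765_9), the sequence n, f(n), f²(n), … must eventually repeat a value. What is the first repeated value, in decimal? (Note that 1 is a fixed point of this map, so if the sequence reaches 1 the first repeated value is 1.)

5729 = (7,7,6,5)_9 → 159
159 = (1,8,6)_9 → 101
101 = (1,2,2)_9 → 9
9 = (1,0)_9 → 1  — reached the fixed point 1.
1 → 1, so 1 is the first repeated value.

1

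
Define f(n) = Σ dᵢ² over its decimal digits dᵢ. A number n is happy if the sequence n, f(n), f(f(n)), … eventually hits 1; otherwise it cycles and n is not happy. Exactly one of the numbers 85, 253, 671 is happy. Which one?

671

85: 85 → 89 → 145 → 42 → 20 → 4 → 16 → 37 → 58 → 89  — repeats 89 (not happy)
253: 253 → 38 → 73 → 58 → 89 → 145 → 42 → 20 → 4 → 16 → 37 → 58  — repeats 58 (not happy)
671: 671 → 86 → 100 → 1  — reaches 1 (happy)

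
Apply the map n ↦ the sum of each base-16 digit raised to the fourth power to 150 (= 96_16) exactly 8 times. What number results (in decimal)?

642

150 = (9,6)_16 → 7857
7857 = (1,14,11,1)_16 → 53059
53059 = (12,15,4,3)_16 → 71698
71698 = (1,1,8,1,2)_16 → 4115
4115 = (1,0,1,3)_16 → 83
83 = (5,3)_16 → 706
706 = (2,12,2)_16 → 20768
20768 = (5,1,2,0)_16 → 642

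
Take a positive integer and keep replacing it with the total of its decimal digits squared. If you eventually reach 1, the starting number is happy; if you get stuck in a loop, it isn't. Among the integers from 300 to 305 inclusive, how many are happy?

300: 300 → 9 → 81 → 65 → 61 → 37 → 58 → 89 → 145 → 42 → 20 → 4 → 16 → 37  — not happy
301: 301 → 10 → 1  — happy
302: 302 → 13 → 10 → 1  — happy
303: 303 → 18 → 65 → 61 → 37 → 58 → 89 → 145 → 42 → 20 → 4 → 16 → 37  — not happy
304: 304 → 25 → 29 → 85 → 89 → 145 → 42 → 20 → 4 → 16 → 37 → 58 → 89  — not happy
305: 305 → 34 → 25 → 29 → 85 → 89 → 145 → 42 → 20 → 4 → 16 → 37 → 58 → 89  — not happy
happy: 301, 302

2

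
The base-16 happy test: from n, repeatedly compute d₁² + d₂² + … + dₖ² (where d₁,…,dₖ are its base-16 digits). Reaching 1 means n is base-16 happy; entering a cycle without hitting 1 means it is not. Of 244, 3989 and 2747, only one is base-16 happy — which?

3989

244: 244 → 241 → 226 → 200 → 208 → 169 → 181 → 146 → 85 → 50 → 13 → 169  — repeats 169 (not base-16 happy)
3989: 3989 → 331 → 138 → 164 → 116 → 65 → 17 → 2 → 4 → 16 → 1  — reaches 1 (base-16 happy)
2747: 2747 → 342 → 62 → 205 → 313 → 91 → 146 → 85 → 50 → 13 → 169 → 181 → 146  — repeats 146 (not base-16 happy)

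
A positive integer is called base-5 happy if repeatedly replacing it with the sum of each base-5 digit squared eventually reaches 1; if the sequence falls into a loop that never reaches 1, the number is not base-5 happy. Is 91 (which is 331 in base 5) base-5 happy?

base-5 happy

91 = (3,3,1)_5 → 3² + 3² + 1² = 19
19 = (3,4)_5 → 3² + 4² = 25
25 = (1,0,0)_5 → 1² + 0² + 0² = 1  — reached 1.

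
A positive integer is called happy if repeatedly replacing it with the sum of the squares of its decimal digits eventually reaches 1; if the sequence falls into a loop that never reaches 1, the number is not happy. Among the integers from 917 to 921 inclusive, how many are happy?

917: 917 → 131 → 11 → 2 → 4 → 16 → 37 → 58 → 89 → 145 → 42 → 20 → 4  — not happy
918: 918 → 146 → 53 → 34 → 25 → 29 → 85 → 89 → 145 → 42 → 20 → 4 → 16 → 37 → 58 → 89  — not happy
919: 919 → 163 → 46 → 52 → 29 → 85 → 89 → 145 → 42 → 20 → 4 → 16 → 37 → 58 → 89  — not happy
920: 920 → 85 → 89 → 145 → 42 → 20 → 4 → 16 → 37 → 58 → 89  — not happy
921: 921 → 86 → 100 → 1  — happy
happy: 921

1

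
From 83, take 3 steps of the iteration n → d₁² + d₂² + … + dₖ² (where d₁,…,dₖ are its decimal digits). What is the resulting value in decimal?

83 → 8² + 3² = 73
73 → 7² + 3² = 58
58 → 5² + 8² = 89

89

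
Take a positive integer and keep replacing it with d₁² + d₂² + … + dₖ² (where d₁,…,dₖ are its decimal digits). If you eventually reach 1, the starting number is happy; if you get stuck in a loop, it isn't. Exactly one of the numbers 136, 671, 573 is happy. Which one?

671

136: 136 → 46 → 52 → 29 → 85 → 89 → 145 → 42 → 20 → 4 → 16 → 37 → 58 → 89  — repeats 89 (not happy)
671: 671 → 86 → 100 → 1  — reaches 1 (happy)
573: 573 → 83 → 73 → 58 → 89 → 145 → 42 → 20 → 4 → 16 → 37 → 58  — repeats 58 (not happy)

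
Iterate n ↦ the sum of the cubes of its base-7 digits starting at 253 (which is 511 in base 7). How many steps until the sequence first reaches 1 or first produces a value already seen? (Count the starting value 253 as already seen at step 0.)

6

253 = (5,1,1)_7 → 5³ + 1³ + 1³ = 127
127 = (2,4,1)_7 → 2³ + 4³ + 1³ = 73
73 = (1,3,3)_7 → 1³ + 3³ + 3³ = 55
55 = (1,0,6)_7 → 1³ + 0³ + 6³ = 217
217 = (4,3,0)_7 → 4³ + 3³ + 0³ = 91
91 = (1,6,0)_7 → 1³ + 6³ + 0³ = 217  — 217 repeats.
That took 6 steps.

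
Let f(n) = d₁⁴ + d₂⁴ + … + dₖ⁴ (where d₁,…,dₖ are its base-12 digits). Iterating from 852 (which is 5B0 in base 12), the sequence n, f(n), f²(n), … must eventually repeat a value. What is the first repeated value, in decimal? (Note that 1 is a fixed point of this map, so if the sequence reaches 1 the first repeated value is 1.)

852 = (5,11,0)_12 → 5⁴ + 11⁴ + 0⁴ = 15266
15266 = (8,10,0,2)_12 → 8⁴ + 10⁴ + 0⁴ + 2⁴ = 14112
14112 = (8,2,0,0)_12 → 8⁴ + 2⁴ + 0⁴ + 0⁴ = 4112
4112 = (2,4,6,8)_12 → 2⁴ + 4⁴ + 6⁴ + 8⁴ = 5664
5664 = (3,3,4,0)_12 → 3⁴ + 3⁴ + 4⁴ + 0⁴ = 418
418 = (2,10,10)_12 → 2⁴ + 10⁴ + 10⁴ = 20016
20016 = (11,7,0,0)_12 → 11⁴ + 7⁴ + 0⁴ + 0⁴ = 17042
17042 = (9,10,4,2)_12 → 9⁴ + 10⁴ + 4⁴ + 2⁴ = 16833
16833 = (9,8,10,9)_12 → 9⁴ + 8⁴ + 10⁴ + 9⁴ = 27218
27218 = (1,3,9,0,2)_12 → 1⁴ + 3⁴ + 9⁴ + 0⁴ + 2⁴ = 6659
6659 = (3,10,2,11)_12 → 3⁴ + 10⁴ + 2⁴ + 11⁴ = 24738
24738 = (1,2,3,9,6)_12 → 1⁴ + 2⁴ + 3⁴ + 9⁴ + 6⁴ = 7955
7955 = (4,7,2,11)_12 → 4⁴ + 7⁴ + 2⁴ + 11⁴ = 17314
17314 = (10,0,2,10)_12 → 10⁴ + 0⁴ + 2⁴ + 10⁴ = 20016  — 20016 already appeared earlier.

20016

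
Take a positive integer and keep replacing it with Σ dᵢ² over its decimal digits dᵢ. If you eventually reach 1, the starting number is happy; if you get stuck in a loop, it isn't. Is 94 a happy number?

happy

94 → 9² + 4² = 97
97 → 9² + 7² = 130
130 → 1² + 3² + 0² = 10
10 → 1² + 0² = 1  — reached 1.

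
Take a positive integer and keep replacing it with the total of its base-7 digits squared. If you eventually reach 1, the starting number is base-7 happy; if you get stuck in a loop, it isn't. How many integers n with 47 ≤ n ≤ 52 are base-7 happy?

1

47: 47 → 61 → 27 → 45 → 45  (repeats 45)
48: 48 → 72 → 14 → 4 → 16 → 8 → 2 → 4  (repeats 4)
49: 49 → 1  (reaches 1)
50: 50 → 2 → 4 → 16 → 8 → 2  (repeats 2)
51: 51 → 5 → 25 → 25  (repeats 25)
52: 52 → 10 → 10  (repeats 10)
base-7 happy: 49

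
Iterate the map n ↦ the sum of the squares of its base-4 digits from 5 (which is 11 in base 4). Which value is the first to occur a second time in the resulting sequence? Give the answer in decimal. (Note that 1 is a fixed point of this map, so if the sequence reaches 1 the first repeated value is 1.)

1

5 = (1,1)_4 → 1² + 1² = 2
2 = (2)_4 → 2² = 4
4 = (1,0)_4 → 1² + 0² = 1  — reached the fixed point 1.
1 → 1, so 1 is the first repeated value.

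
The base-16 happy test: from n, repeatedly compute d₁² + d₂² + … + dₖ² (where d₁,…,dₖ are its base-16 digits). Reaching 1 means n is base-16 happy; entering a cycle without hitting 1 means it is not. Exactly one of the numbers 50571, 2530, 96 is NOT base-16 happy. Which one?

50571: 50571 → 354 → 41 → 85 → 50 → 13 → 169 → 181 → 146 → 85  — repeats 85 (not base-16 happy)
2530: 2530 → 281 → 83 → 34 → 8 → 64 → 16 → 1  — reaches 1 (base-16 happy)
96: 96 → 36 → 20 → 17 → 2 → 4 → 16 → 1  — reaches 1 (base-16 happy)

50571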